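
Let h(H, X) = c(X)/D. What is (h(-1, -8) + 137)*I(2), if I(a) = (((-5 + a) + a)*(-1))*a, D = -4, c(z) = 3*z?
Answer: 286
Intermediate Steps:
h(H, X) = -3*X/4 (h(H, X) = (3*X)/(-4) = (3*X)*(-¼) = -3*X/4)
I(a) = a*(5 - 2*a) (I(a) = ((-5 + 2*a)*(-1))*a = (5 - 2*a)*a = a*(5 - 2*a))
(h(-1, -8) + 137)*I(2) = (-¾*(-8) + 137)*(2*(5 - 2*2)) = (6 + 137)*(2*(5 - 4)) = 143*(2*1) = 143*2 = 286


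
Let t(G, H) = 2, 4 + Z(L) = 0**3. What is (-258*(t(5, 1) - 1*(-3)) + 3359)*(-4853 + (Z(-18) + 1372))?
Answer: -7210465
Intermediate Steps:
Z(L) = -4 (Z(L) = -4 + 0**3 = -4 + 0 = -4)
(-258*(t(5, 1) - 1*(-3)) + 3359)*(-4853 + (Z(-18) + 1372)) = (-258*(2 - 1*(-3)) + 3359)*(-4853 + (-4 + 1372)) = (-258*(2 + 3) + 3359)*(-4853 + 1368) = (-258*5 + 3359)*(-3485) = (-1290 + 3359)*(-3485) = 2069*(-3485) = -7210465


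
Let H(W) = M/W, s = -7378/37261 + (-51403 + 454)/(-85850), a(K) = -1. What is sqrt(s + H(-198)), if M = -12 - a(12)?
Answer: sqrt(29330978121071)/8064345 ≈ 0.67157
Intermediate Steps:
s = 10630331/26881150 (s = -7378*1/37261 - 50949*(-1/85850) = -1054/5323 + 2997/5050 = 10630331/26881150 ≈ 0.39546)
M = -11 (M = -12 - 1*(-1) = -12 + 1 = -11)
H(W) = -11/W
sqrt(s + H(-198)) = sqrt(10630331/26881150 - 11/(-198)) = sqrt(10630331/26881150 - 11*(-1/198)) = sqrt(10630331/26881150 + 1/18) = sqrt(54556777/120965175) = sqrt(29330978121071)/8064345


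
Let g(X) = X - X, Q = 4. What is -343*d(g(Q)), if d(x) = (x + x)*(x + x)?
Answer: 0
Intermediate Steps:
g(X) = 0
d(x) = 4*x² (d(x) = (2*x)*(2*x) = 4*x²)
-343*d(g(Q)) = -1372*0² = -1372*0 = -343*0 = 0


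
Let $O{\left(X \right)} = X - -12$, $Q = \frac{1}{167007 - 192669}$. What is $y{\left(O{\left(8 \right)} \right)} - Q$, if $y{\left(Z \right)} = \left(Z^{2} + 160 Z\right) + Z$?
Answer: $\frac{92896441}{25662} \approx 3620.0$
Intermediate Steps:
$Q = - \frac{1}{25662}$ ($Q = \frac{1}{-25662} = - \frac{1}{25662} \approx -3.8968 \cdot 10^{-5}$)
$O{\left(X \right)} = 12 + X$ ($O{\left(X \right)} = X + 12 = 12 + X$)
$y{\left(Z \right)} = Z^{2} + 161 Z$
$y{\left(O{\left(8 \right)} \right)} - Q = \left(12 + 8\right) \left(161 + \left(12 + 8\right)\right) - - \frac{1}{25662} = 20 \left(161 + 20\right) + \frac{1}{25662} = 20 \cdot 181 + \frac{1}{25662} = 3620 + \frac{1}{25662} = \frac{92896441}{25662}$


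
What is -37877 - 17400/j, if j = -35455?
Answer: -268582327/7091 ≈ -37877.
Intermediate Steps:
-37877 - 17400/j = -37877 - 17400/(-35455) = -37877 - 17400*(-1/35455) = -37877 + 3480/7091 = -268582327/7091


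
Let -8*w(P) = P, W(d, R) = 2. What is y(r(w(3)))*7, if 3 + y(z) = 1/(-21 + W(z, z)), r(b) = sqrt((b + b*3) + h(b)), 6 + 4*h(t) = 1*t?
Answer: -406/19 ≈ -21.368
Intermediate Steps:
w(P) = -P/8
h(t) = -3/2 + t/4 (h(t) = -3/2 + (1*t)/4 = -3/2 + t/4)
r(b) = sqrt(-3/2 + 17*b/4) (r(b) = sqrt((b + b*3) + (-3/2 + b/4)) = sqrt((b + 3*b) + (-3/2 + b/4)) = sqrt(4*b + (-3/2 + b/4)) = sqrt(-3/2 + 17*b/4))
y(z) = -58/19 (y(z) = -3 + 1/(-21 + 2) = -3 + 1/(-19) = -3 - 1/19 = -58/19)
y(r(w(3)))*7 = -58/19*7 = -406/19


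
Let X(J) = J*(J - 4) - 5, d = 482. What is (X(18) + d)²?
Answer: 531441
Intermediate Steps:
X(J) = -5 + J*(-4 + J) (X(J) = J*(-4 + J) - 5 = -5 + J*(-4 + J))
(X(18) + d)² = ((-5 + 18² - 4*18) + 482)² = ((-5 + 324 - 72) + 482)² = (247 + 482)² = 729² = 531441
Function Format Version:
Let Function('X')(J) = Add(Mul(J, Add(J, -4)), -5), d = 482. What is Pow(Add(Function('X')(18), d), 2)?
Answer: 531441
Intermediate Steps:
Function('X')(J) = Add(-5, Mul(J, Add(-4, J))) (Function('X')(J) = Add(Mul(J, Add(-4, J)), -5) = Add(-5, Mul(J, Add(-4, J))))
Pow(Add(Function('X')(18), d), 2) = Pow(Add(Add(-5, Pow(18, 2), Mul(-4, 18)), 482), 2) = Pow(Add(Add(-5, 324, -72), 482), 2) = Pow(Add(247, 482), 2) = Pow(729, 2) = 531441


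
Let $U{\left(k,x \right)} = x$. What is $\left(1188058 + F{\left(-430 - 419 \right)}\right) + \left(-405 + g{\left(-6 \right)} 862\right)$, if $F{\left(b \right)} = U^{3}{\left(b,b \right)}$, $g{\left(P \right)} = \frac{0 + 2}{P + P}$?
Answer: $- \frac{1832317619}{3} \approx -6.1077 \cdot 10^{8}$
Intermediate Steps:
$g{\left(P \right)} = \frac{1}{P}$ ($g{\left(P \right)} = \frac{2}{2 P} = 2 \frac{1}{2 P} = \frac{1}{P}$)
$F{\left(b \right)} = b^{3}$
$\left(1188058 + F{\left(-430 - 419 \right)}\right) + \left(-405 + g{\left(-6 \right)} 862\right) = \left(1188058 + \left(-430 - 419\right)^{3}\right) - \left(405 - \frac{1}{-6} \cdot 862\right) = \left(1188058 + \left(-430 - 419\right)^{3}\right) - \frac{1646}{3} = \left(1188058 + \left(-849\right)^{3}\right) - \frac{1646}{3} = \left(1188058 - 611960049\right) - \frac{1646}{3} = -610771991 - \frac{1646}{3} = - \frac{1832317619}{3}$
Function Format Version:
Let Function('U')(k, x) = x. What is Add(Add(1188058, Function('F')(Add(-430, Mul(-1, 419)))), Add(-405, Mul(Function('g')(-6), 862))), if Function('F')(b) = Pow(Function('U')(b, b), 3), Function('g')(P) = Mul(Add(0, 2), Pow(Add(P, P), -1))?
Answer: Rational(-1832317619, 3) ≈ -6.1077e+8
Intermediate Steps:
Function('g')(P) = Pow(P, -1) (Function('g')(P) = Mul(2, Pow(Mul(2, P), -1)) = Mul(2, Mul(Rational(1, 2), Pow(P, -1))) = Pow(P, -1))
Function('F')(b) = Pow(b, 3)
Add(Add(1188058, Function('F')(Add(-430, Mul(-1, 419)))), Add(-405, Mul(Function('g')(-6), 862))) = Add(Add(1188058, Pow(Add(-430, Mul(-1, 419)), 3)), Add(-405, Mul(Pow(-6, -1), 862))) = Add(Add(1188058, Pow(Add(-430, -419), 3)), Add(-405, Mul(Rational(-1, 6), 862))) = Add(Add(1188058, Pow(-849, 3)), Add(-405, Rational(-431, 3))) = Add(Add(1188058, -611960049), Rational(-1646, 3)) = Add(-610771991, Rational(-1646, 3)) = Rational(-1832317619, 3)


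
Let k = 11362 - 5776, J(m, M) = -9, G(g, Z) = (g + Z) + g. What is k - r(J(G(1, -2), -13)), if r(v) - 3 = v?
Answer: 5592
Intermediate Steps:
G(g, Z) = Z + 2*g (G(g, Z) = (Z + g) + g = Z + 2*g)
r(v) = 3 + v
k = 5586
k - r(J(G(1, -2), -13)) = 5586 - (3 - 9) = 5586 - 1*(-6) = 5586 + 6 = 5592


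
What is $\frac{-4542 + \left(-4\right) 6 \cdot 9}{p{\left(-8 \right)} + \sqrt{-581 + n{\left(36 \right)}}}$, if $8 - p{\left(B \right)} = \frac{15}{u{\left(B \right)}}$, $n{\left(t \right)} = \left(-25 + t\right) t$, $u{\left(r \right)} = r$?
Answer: $- \frac{1002352}{6027} + \frac{101504 i \sqrt{185}}{6027} \approx -166.31 + 229.07 i$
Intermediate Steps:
$n{\left(t \right)} = t \left(-25 + t\right)$
$p{\left(B \right)} = 8 - \frac{15}{B}$
$\frac{-4542 + \left(-4\right) 6 \cdot 9}{p{\left(-8 \right)} + \sqrt{-581 + n{\left(36 \right)}}} = \frac{-4542 + \left(-4\right) 6 \cdot 9}{\left(8 - \frac{15}{-8}\right) + \sqrt{-581 + 36 \left(-25 + 36\right)}} = \frac{-4542 - 216}{\left(8 - - \frac{15}{8}\right) + \sqrt{-581 + 36 \cdot 11}} = \frac{-4542 - 216}{\left(8 + \frac{15}{8}\right) + \sqrt{-581 + 396}} = - \frac{4758}{\frac{79}{8} + \sqrt{-185}} = - \frac{4758}{\frac{79}{8} + i \sqrt{185}}$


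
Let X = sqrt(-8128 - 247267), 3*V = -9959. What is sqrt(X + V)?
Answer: sqrt(-29877 + 9*I*sqrt(255395))/3 ≈ 4.373 + 57.782*I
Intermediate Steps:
V = -9959/3 (V = (1/3)*(-9959) = -9959/3 ≈ -3319.7)
X = I*sqrt(255395) (X = sqrt(-255395) = I*sqrt(255395) ≈ 505.37*I)
sqrt(X + V) = sqrt(I*sqrt(255395) - 9959/3) = sqrt(-9959/3 + I*sqrt(255395))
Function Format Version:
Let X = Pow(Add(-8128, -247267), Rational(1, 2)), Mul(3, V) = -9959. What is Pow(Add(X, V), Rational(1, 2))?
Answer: Mul(Rational(1, 3), Pow(Add(-29877, Mul(9, I, Pow(255395, Rational(1, 2)))), Rational(1, 2))) ≈ Add(4.3730, Mul(57.782, I))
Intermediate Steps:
V = Rational(-9959, 3) (V = Mul(Rational(1, 3), -9959) = Rational(-9959, 3) ≈ -3319.7)
X = Mul(I, Pow(255395, Rational(1, 2))) (X = Pow(-255395, Rational(1, 2)) = Mul(I, Pow(255395, Rational(1, 2))) ≈ Mul(505.37, I))
Pow(Add(X, V), Rational(1, 2)) = Pow(Add(Mul(I, Pow(255395, Rational(1, 2))), Rational(-9959, 3)), Rational(1, 2)) = Pow(Add(Rational(-9959, 3), Mul(I, Pow(255395, Rational(1, 2)))), Rational(1, 2))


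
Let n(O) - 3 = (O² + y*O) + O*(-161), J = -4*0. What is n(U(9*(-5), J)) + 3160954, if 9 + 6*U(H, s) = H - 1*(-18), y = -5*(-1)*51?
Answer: 3160429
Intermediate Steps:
J = 0
y = 255 (y = 5*51 = 255)
U(H, s) = 3/2 + H/6 (U(H, s) = -3/2 + (H - 1*(-18))/6 = -3/2 + (H + 18)/6 = -3/2 + (18 + H)/6 = -3/2 + (3 + H/6) = 3/2 + H/6)
n(O) = 3 + O² + 94*O (n(O) = 3 + ((O² + 255*O) + O*(-161)) = 3 + ((O² + 255*O) - 161*O) = 3 + (O² + 94*O) = 3 + O² + 94*O)
n(U(9*(-5), J)) + 3160954 = (3 + (3/2 + (9*(-5))/6)² + 94*(3/2 + (9*(-5))/6)) + 3160954 = (3 + (3/2 + (⅙)*(-45))² + 94*(3/2 + (⅙)*(-45))) + 3160954 = (3 + (3/2 - 15/2)² + 94*(3/2 - 15/2)) + 3160954 = (3 + (-6)² + 94*(-6)) + 3160954 = (3 + 36 - 564) + 3160954 = -525 + 3160954 = 3160429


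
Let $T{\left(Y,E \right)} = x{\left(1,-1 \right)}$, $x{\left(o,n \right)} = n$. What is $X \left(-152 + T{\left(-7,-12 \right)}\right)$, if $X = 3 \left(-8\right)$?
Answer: $3672$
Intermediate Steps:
$T{\left(Y,E \right)} = -1$
$X = -24$
$X \left(-152 + T{\left(-7,-12 \right)}\right) = - 24 \left(-152 - 1\right) = \left(-24\right) \left(-153\right) = 3672$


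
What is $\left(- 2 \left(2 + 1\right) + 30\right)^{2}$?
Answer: $576$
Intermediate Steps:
$\left(- 2 \left(2 + 1\right) + 30\right)^{2} = \left(\left(-2\right) 3 + 30\right)^{2} = \left(-6 + 30\right)^{2} = 24^{2} = 576$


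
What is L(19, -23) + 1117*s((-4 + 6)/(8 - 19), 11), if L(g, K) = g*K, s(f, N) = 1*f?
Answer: -7041/11 ≈ -640.09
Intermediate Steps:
s(f, N) = f
L(g, K) = K*g
L(19, -23) + 1117*s((-4 + 6)/(8 - 19), 11) = -23*19 + 1117*((-4 + 6)/(8 - 19)) = -437 + 1117*(2/(-11)) = -437 + 1117*(2*(-1/11)) = -437 + 1117*(-2/11) = -437 - 2234/11 = -7041/11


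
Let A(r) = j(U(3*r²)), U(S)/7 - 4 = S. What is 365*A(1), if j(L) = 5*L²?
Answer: 4381825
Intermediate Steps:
U(S) = 28 + 7*S
A(r) = 5*(28 + 21*r²)² (A(r) = 5*(28 + 7*(3*r²))² = 5*(28 + 21*r²)²)
365*A(1) = 365*(245*(4 + 3*1²)²) = 365*(245*(4 + 3*1)²) = 365*(245*(4 + 3)²) = 365*(245*7²) = 365*(245*49) = 365*12005 = 4381825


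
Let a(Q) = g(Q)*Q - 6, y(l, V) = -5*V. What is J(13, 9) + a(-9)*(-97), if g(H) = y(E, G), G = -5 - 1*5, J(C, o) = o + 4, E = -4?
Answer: 44245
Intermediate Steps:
J(C, o) = 4 + o
G = -10 (G = -5 - 5 = -10)
g(H) = 50 (g(H) = -5*(-10) = 50)
a(Q) = -6 + 50*Q (a(Q) = 50*Q - 6 = -6 + 50*Q)
J(13, 9) + a(-9)*(-97) = (4 + 9) + (-6 + 50*(-9))*(-97) = 13 + (-6 - 450)*(-97) = 13 - 456*(-97) = 13 + 44232 = 44245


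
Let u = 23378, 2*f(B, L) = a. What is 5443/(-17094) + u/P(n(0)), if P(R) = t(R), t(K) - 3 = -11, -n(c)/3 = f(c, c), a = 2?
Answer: -99916769/34188 ≈ -2922.6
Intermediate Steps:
f(B, L) = 1 (f(B, L) = (½)*2 = 1)
n(c) = -3 (n(c) = -3*1 = -3)
t(K) = -8 (t(K) = 3 - 11 = -8)
P(R) = -8
5443/(-17094) + u/P(n(0)) = 5443/(-17094) + 23378/(-8) = 5443*(-1/17094) + 23378*(-⅛) = -5443/17094 - 11689/4 = -99916769/34188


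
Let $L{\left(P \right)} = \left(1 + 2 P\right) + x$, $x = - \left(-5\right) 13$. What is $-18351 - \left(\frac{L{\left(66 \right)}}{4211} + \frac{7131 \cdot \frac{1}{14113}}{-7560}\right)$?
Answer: $- \frac{2748311595023293}{149763204360} \approx -18351.0$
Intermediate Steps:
$x = 65$ ($x = \left(-1\right) \left(-65\right) = 65$)
$L{\left(P \right)} = 66 + 2 P$ ($L{\left(P \right)} = \left(1 + 2 P\right) + 65 = 66 + 2 P$)
$-18351 - \left(\frac{L{\left(66 \right)}}{4211} + \frac{7131 \cdot \frac{1}{14113}}{-7560}\right) = -18351 - \left(\frac{66 + 2 \cdot 66}{4211} + \frac{7131 \cdot \frac{1}{14113}}{-7560}\right) = -18351 - \left(\left(66 + 132\right) \frac{1}{4211} + 7131 \cdot \frac{1}{14113} \left(- \frac{1}{7560}\right)\right) = -18351 - \left(198 \cdot \frac{1}{4211} + \frac{7131}{14113} \left(- \frac{1}{7560}\right)\right) = -18351 - \left(\frac{198}{4211} - \frac{2377}{35564760}\right) = -18351 - \frac{7031812933}{149763204360} = - \frac{2748311595023293}{149763204360}$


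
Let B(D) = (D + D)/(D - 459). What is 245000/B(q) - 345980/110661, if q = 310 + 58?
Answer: -308430204535/10180812 ≈ -30295.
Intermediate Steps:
q = 368
B(D) = 2*D/(-459 + D) (B(D) = (2*D)/(-459 + D) = 2*D/(-459 + D))
245000/B(q) - 345980/110661 = 245000/((2*368/(-459 + 368))) - 345980/110661 = 245000/((2*368/(-91))) - 345980*1/110661 = 245000/((2*368*(-1/91))) - 345980/110661 = 245000/(-736/91) - 345980/110661 = 245000*(-91/736) - 345980/110661 = -2786875/92 - 345980/110661 = -308430204535/10180812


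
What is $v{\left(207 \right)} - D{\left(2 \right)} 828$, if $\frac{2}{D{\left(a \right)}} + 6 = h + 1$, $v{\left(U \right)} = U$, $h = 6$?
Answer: $-1449$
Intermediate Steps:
$D{\left(a \right)} = 2$ ($D{\left(a \right)} = \frac{2}{-6 + \left(6 + 1\right)} = \frac{2}{-6 + 7} = \frac{2}{1} = 2 \cdot 1 = 2$)
$v{\left(207 \right)} - D{\left(2 \right)} 828 = 207 - 2 \cdot 828 = 207 - 1656 = -1449$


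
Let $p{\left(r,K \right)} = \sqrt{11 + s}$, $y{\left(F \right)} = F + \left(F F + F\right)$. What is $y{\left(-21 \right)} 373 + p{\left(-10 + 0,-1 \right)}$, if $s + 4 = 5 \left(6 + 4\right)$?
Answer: $148827 + \sqrt{57} \approx 1.4883 \cdot 10^{5}$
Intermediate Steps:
$s = 46$ ($s = -4 + 5 \left(6 + 4\right) = -4 + 5 \cdot 10 = -4 + 50 = 46$)
$y{\left(F \right)} = F^{2} + 2 F$ ($y{\left(F \right)} = F + \left(F^{2} + F\right) = F + \left(F + F^{2}\right) = F^{2} + 2 F$)
$p{\left(r,K \right)} = \sqrt{57}$ ($p{\left(r,K \right)} = \sqrt{11 + 46} = \sqrt{57}$)
$y{\left(-21 \right)} 373 + p{\left(-10 + 0,-1 \right)} = - 21 \left(2 - 21\right) 373 + \sqrt{57} = \left(-21\right) \left(-19\right) 373 + \sqrt{57} = 399 \cdot 373 + \sqrt{57} = 148827 + \sqrt{57}$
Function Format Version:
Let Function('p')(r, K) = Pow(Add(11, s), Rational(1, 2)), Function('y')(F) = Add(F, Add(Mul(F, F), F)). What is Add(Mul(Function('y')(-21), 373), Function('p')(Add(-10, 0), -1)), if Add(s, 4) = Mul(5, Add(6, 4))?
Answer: Add(148827, Pow(57, Rational(1, 2))) ≈ 1.4883e+5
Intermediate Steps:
s = 46 (s = Add(-4, Mul(5, Add(6, 4))) = Add(-4, Mul(5, 10)) = Add(-4, 50) = 46)
Function('y')(F) = Add(Pow(F, 2), Mul(2, F)) (Function('y')(F) = Add(F, Add(Pow(F, 2), F)) = Add(F, Add(F, Pow(F, 2))) = Add(Pow(F, 2), Mul(2, F)))
Function('p')(r, K) = Pow(57, Rational(1, 2)) (Function('p')(r, K) = Pow(Add(11, 46), Rational(1, 2)) = Pow(57, Rational(1, 2)))
Add(Mul(Function('y')(-21), 373), Function('p')(Add(-10, 0), -1)) = Add(Mul(Mul(-21, Add(2, -21)), 373), Pow(57, Rational(1, 2))) = Add(Mul(Mul(-21, -19), 373), Pow(57, Rational(1, 2))) = Add(Mul(399, 373), Pow(57, Rational(1, 2))) = Add(148827, Pow(57, Rational(1, 2)))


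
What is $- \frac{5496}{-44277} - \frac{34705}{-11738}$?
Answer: $\frac{533715111}{173241142} \approx 3.0808$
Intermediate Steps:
$- \frac{5496}{-44277} - \frac{34705}{-11738} = \left(-5496\right) \left(- \frac{1}{44277}\right) - - \frac{34705}{11738} = \frac{1832}{14759} + \frac{34705}{11738} = \frac{533715111}{173241142}$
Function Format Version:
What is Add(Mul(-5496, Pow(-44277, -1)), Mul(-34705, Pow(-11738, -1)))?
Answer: Rational(533715111, 173241142) ≈ 3.0808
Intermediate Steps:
Add(Mul(-5496, Pow(-44277, -1)), Mul(-34705, Pow(-11738, -1))) = Add(Mul(-5496, Rational(-1, 44277)), Mul(-34705, Rational(-1, 11738))) = Add(Rational(1832, 14759), Rational(34705, 11738)) = Rational(533715111, 173241142)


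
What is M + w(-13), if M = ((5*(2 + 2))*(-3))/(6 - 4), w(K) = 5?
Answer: -25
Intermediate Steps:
M = -30 (M = ((5*4)*(-3))/2 = (20*(-3))*(½) = -60*½ = -30)
M + w(-13) = -30 + 5 = -25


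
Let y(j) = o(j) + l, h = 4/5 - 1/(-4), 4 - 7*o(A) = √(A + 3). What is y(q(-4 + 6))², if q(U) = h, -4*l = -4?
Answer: 2501/980 - 99*√5/245 ≈ 1.6485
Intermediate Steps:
o(A) = 4/7 - √(3 + A)/7 (o(A) = 4/7 - √(A + 3)/7 = 4/7 - √(3 + A)/7)
h = 21/20 (h = 4*(⅕) - 1*(-¼) = ⅘ + ¼ = 21/20 ≈ 1.0500)
l = 1 (l = -¼*(-4) = 1)
q(U) = 21/20
y(j) = 11/7 - √(3 + j)/7 (y(j) = (4/7 - √(3 + j)/7) + 1 = 11/7 - √(3 + j)/7)
y(q(-4 + 6))² = (11/7 - √(3 + 21/20)/7)² = (11/7 - 9*√5/70)²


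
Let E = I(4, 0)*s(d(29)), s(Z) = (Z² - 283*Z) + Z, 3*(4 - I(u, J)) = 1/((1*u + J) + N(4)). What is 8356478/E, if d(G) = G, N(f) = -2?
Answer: -50138868/168751 ≈ -297.12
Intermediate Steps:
I(u, J) = 4 - 1/(3*(-2 + J + u)) (I(u, J) = 4 - 1/(3*((1*u + J) - 2)) = 4 - 1/(3*((u + J) - 2)) = 4 - 1/(3*((J + u) - 2)) = 4 - 1/(3*(-2 + J + u)))
s(Z) = Z² - 282*Z
E = -168751/6 (E = ((-25/3 + 4*0 + 4*4)/(-2 + 0 + 4))*(29*(-282 + 29)) = ((-25/3 + 0 + 16)/2)*(29*(-253)) = ((½)*(23/3))*(-7337) = (23/6)*(-7337) = -168751/6 ≈ -28125.)
8356478/E = 8356478/(-168751/6) = 8356478*(-6/168751) = -50138868/168751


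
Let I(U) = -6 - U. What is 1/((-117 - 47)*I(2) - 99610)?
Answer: -1/98298 ≈ -1.0173e-5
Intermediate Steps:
1/((-117 - 47)*I(2) - 99610) = 1/((-117 - 47)*(-6 - 1*2) - 99610) = 1/(-164*(-6 - 2) - 99610) = 1/(-164*(-8) - 99610) = 1/(1312 - 99610) = 1/(-98298) = -1/98298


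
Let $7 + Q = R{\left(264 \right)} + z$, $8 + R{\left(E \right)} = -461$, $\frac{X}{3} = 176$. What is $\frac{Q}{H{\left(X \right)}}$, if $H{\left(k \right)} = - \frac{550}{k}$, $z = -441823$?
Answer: $\frac{10615176}{25} \approx 4.2461 \cdot 10^{5}$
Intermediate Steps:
$X = 528$ ($X = 3 \cdot 176 = 528$)
$R{\left(E \right)} = -469$ ($R{\left(E \right)} = -8 - 461 = -469$)
$Q = -442299$ ($Q = -7 - 442292 = -442299$)
$\frac{Q}{H{\left(X \right)}} = - \frac{442299}{\left(-550\right) \frac{1}{528}} = - \frac{442299}{- \frac{25}{24}} = \left(-442299\right) \left(- \frac{24}{25}\right) = \frac{10615176}{25}$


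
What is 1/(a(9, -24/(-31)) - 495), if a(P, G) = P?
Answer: -1/486 ≈ -0.0020576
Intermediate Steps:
1/(a(9, -24/(-31)) - 495) = 1/(9 - 495) = 1/(-486) = -1/486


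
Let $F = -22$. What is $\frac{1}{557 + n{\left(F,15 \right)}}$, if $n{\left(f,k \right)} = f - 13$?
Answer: $\frac{1}{522} \approx 0.0019157$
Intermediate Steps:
$n{\left(f,k \right)} = -13 + f$
$\frac{1}{557 + n{\left(F,15 \right)}} = \frac{1}{557 - 35} = \frac{1}{522}$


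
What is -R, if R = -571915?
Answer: 571915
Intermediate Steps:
-R = -1*(-571915) = 571915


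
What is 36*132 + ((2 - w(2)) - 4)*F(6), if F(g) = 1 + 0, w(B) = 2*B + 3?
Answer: 4743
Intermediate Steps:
w(B) = 3 + 2*B
F(g) = 1
36*132 + ((2 - w(2)) - 4)*F(6) = 36*132 + ((2 - (3 + 2*2)) - 4)*1 = 4752 + ((2 - (3 + 4)) - 4)*1 = 4752 + ((2 - 1*7) - 4)*1 = 4752 + ((2 - 7) - 4)*1 = 4752 + (-5 - 4)*1 = 4752 - 9*1 = 4752 - 9 = 4743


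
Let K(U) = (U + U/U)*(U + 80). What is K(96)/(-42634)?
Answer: -8536/21317 ≈ -0.40043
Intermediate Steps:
K(U) = (1 + U)*(80 + U) (K(U) = (U + 1)*(80 + U) = (1 + U)*(80 + U))
K(96)/(-42634) = (80 + 96² + 81*96)/(-42634) = (80 + 9216 + 7776)*(-1/42634) = 17072*(-1/42634) = -8536/21317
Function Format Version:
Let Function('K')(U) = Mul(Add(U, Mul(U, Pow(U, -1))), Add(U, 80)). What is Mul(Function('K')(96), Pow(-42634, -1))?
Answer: Rational(-8536, 21317) ≈ -0.40043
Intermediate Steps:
Function('K')(U) = Mul(Add(1, U), Add(80, U)) (Function('K')(U) = Mul(Add(U, 1), Add(80, U)) = Mul(Add(1, U), Add(80, U)))
Mul(Function('K')(96), Pow(-42634, -1)) = Mul(Add(80, Pow(96, 2), Mul(81, 96)), Pow(-42634, -1)) = Mul(Add(80, 9216, 7776), Rational(-1, 42634)) = Mul(17072, Rational(-1, 42634)) = Rational(-8536, 21317)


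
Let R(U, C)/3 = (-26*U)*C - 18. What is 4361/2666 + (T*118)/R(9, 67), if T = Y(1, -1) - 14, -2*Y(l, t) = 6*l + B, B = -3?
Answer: 105113441/62768304 ≈ 1.6746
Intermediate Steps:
R(U, C) = -54 - 78*C*U (R(U, C) = 3*((-26*U)*C - 18) = 3*(-26*C*U - 18) = 3*(-18 - 26*C*U) = -54 - 78*C*U)
Y(l, t) = 3/2 - 3*l (Y(l, t) = -(6*l - 3)/2 = -(-3 + 6*l)/2 = 3/2 - 3*l)
T = -31/2 (T = (3/2 - 3*1) - 14 = (3/2 - 3) - 14 = -3/2 - 14 = -31/2 ≈ -15.500)
4361/2666 + (T*118)/R(9, 67) = 4361/2666 + (-31/2*118)/(-54 - 78*67*9) = 4361*(1/2666) - 1829/(-54 - 47034) = 4361/2666 - 1829/(-47088) = 4361/2666 - 1829*(-1/47088) = 4361/2666 + 1829/47088 = 105113441/62768304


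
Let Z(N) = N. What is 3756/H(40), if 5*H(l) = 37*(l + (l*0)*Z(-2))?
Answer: 939/74 ≈ 12.689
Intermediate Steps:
H(l) = 37*l/5 (H(l) = (37*(l + (l*0)*(-2)))/5 = (37*(l + 0*(-2)))/5 = (37*(l + 0))/5 = (37*l)/5 = 37*l/5)
3756/H(40) = 3756/((37/5)*40) = 3756/296 = (1/296)*3756 = 939/74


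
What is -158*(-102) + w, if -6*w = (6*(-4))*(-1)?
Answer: 16112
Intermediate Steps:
w = -4 (w = -6*(-4)*(-1)/6 = -(-4)*(-1) = -1/6*24 = -4)
-158*(-102) + w = -158*(-102) - 4 = 16116 - 4 = 16112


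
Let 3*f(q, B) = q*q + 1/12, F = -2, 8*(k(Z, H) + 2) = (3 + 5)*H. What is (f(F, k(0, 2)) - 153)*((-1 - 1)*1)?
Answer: 5459/18 ≈ 303.28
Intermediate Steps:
k(Z, H) = -2 + H (k(Z, H) = -2 + ((3 + 5)*H)/8 = -2 + (8*H)/8 = -2 + H)
f(q, B) = 1/36 + q**2/3 (f(q, B) = (q*q + 1/12)/3 = (q**2 + 1/12)/3 = (1/12 + q**2)/3 = 1/36 + q**2/3)
(f(F, k(0, 2)) - 153)*((-1 - 1)*1) = ((1/36 + (1/3)*(-2)**2) - 153)*((-1 - 1)*1) = ((1/36 + (1/3)*4) - 153)*(-2*1) = ((1/36 + 4/3) - 153)*(-2) = (49/36 - 153)*(-2) = -5459/36*(-2) = 5459/18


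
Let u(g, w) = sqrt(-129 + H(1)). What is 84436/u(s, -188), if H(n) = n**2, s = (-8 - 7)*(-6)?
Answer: -21109*I*sqrt(2)/4 ≈ -7463.2*I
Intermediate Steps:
s = 90 (s = -15*(-6) = 90)
u(g, w) = 8*I*sqrt(2) (u(g, w) = sqrt(-129 + 1**2) = sqrt(-129 + 1) = sqrt(-128) = 8*I*sqrt(2))
84436/u(s, -188) = 84436/((8*I*sqrt(2))) = 84436*(-I*sqrt(2)/16) = -21109*I*sqrt(2)/4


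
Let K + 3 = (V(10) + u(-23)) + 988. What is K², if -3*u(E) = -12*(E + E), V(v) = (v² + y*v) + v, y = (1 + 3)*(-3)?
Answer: 625681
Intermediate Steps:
y = -12 (y = 4*(-3) = -12)
V(v) = v² - 11*v (V(v) = (v² - 12*v) + v = v² - 11*v)
u(E) = 8*E (u(E) = -(-4)*(E + E) = -(-4)*2*E = -(-8)*E = 8*E)
K = 791 (K = -3 + ((10*(-11 + 10) + 8*(-23)) + 988) = -3 + ((10*(-1) - 184) + 988) = -3 + ((-10 - 184) + 988) = -3 + (-194 + 988) = -3 + 794 = 791)
K² = 791² = 625681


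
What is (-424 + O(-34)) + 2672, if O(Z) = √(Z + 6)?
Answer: 2248 + 2*I*√7 ≈ 2248.0 + 5.2915*I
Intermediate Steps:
O(Z) = √(6 + Z)
(-424 + O(-34)) + 2672 = (-424 + √(6 - 34)) + 2672 = (-424 + √(-28)) + 2672 = (-424 + 2*I*√7) + 2672 = 2248 + 2*I*√7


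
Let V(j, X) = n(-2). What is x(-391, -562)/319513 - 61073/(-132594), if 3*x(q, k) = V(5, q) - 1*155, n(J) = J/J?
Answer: 158591959/344435014 ≈ 0.46044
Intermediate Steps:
n(J) = 1
V(j, X) = 1
x(q, k) = -154/3 (x(q, k) = (1 - 1*155)/3 = (1 - 155)/3 = (⅓)*(-154) = -154/3)
x(-391, -562)/319513 - 61073/(-132594) = -154/3/319513 - 61073/(-132594) = -154/3*1/319513 - 61073*(-1/132594) = -154/958539 + 61073/132594 = 158591959/344435014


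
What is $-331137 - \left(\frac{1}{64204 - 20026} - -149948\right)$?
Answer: $- \frac{21253373131}{44178} \approx -4.8109 \cdot 10^{5}$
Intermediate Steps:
$-331137 - \left(\frac{1}{64204 - 20026} - -149948\right) = -331137 - \left(\frac{1}{44178} + 149948\right) = -331137 - \frac{6624402745}{44178} = - \frac{21253373131}{44178}$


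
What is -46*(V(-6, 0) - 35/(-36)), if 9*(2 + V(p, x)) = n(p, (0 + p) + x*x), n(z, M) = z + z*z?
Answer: -1909/18 ≈ -106.06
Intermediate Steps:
n(z, M) = z + z²
V(p, x) = -2 + p*(1 + p)/9 (V(p, x) = -2 + (p*(1 + p))/9 = -2 + p*(1 + p)/9)
-46*(V(-6, 0) - 35/(-36)) = -46*((-2 + (⅑)*(-6)*(1 - 6)) - 35/(-36)) = -46*((-2 + (⅑)*(-6)*(-5)) - 35*(-1/36)) = -46*((-2 + 10/3) + 35/36) = -46*(4/3 + 35/36) = -46*83/36 = -1909/18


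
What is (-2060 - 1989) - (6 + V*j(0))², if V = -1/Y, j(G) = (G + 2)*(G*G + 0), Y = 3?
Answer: -4085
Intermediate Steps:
j(G) = G²*(2 + G) (j(G) = (2 + G)*(G² + 0) = (2 + G)*G² = G²*(2 + G))
V = -⅓ (V = -1/3 = -1*⅓ = -⅓ ≈ -0.33333)
(-2060 - 1989) - (6 + V*j(0))² = (-2060 - 1989) - (6 - 0²*(2 + 0)/3)² = -4049 - (6 - 0*2)² = -4049 - (6 - ⅓*0)² = -4049 - (6 + 0)² = -4049 - 1*6² = -4049 - 1*36 = -4049 - 36 = -4085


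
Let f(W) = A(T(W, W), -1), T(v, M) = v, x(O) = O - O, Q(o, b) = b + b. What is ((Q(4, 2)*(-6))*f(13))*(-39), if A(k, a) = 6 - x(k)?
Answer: 5616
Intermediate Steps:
Q(o, b) = 2*b
x(O) = 0
A(k, a) = 6 (A(k, a) = 6 - 1*0 = 6 + 0 = 6)
f(W) = 6
((Q(4, 2)*(-6))*f(13))*(-39) = (((2*2)*(-6))*6)*(-39) = ((4*(-6))*6)*(-39) = -24*6*(-39) = -144*(-39) = 5616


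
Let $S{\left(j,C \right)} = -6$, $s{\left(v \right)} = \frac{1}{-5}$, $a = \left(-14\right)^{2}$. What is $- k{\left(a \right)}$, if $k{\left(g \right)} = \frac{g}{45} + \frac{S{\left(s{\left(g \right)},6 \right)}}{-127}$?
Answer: $- \frac{25162}{5715} \approx -4.4028$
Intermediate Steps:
$a = 196$
$s{\left(v \right)} = - \frac{1}{5}$
$k{\left(g \right)} = \frac{6}{127} + \frac{g}{45}$ ($k{\left(g \right)} = \frac{g}{45} - \frac{6}{-127} = g \frac{1}{45} - - \frac{6}{127} = \frac{g}{45} + \frac{6}{127} = \frac{6}{127} + \frac{g}{45}$)
$- k{\left(a \right)} = - (\frac{6}{127} + \frac{1}{45} \cdot 196) = - (\frac{6}{127} + \frac{196}{45}) = \left(-1\right) \frac{25162}{5715} = - \frac{25162}{5715}$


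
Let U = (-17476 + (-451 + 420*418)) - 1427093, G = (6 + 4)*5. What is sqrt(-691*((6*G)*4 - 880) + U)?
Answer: 546*I*sqrt(5) ≈ 1220.9*I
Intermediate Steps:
G = 50 (G = 10*5 = 50)
U = -1269460 (U = (-17476 + (-451 + 175560)) - 1427093 = (-17476 + 175109) - 1427093 = 157633 - 1427093 = -1269460)
sqrt(-691*((6*G)*4 - 880) + U) = sqrt(-691*((6*50)*4 - 880) - 1269460) = sqrt(-691*(300*4 - 880) - 1269460) = sqrt(-691*(1200 - 880) - 1269460) = sqrt(-691*320 - 1269460) = sqrt(-221120 - 1269460) = sqrt(-1490580) = 546*I*sqrt(5)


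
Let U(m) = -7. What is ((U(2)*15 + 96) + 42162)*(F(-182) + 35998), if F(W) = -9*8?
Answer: 1514388678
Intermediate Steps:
F(W) = -72
((U(2)*15 + 96) + 42162)*(F(-182) + 35998) = ((-7*15 + 96) + 42162)*(-72 + 35998) = ((-105 + 96) + 42162)*35926 = (-9 + 42162)*35926 = 42153*35926 = 1514388678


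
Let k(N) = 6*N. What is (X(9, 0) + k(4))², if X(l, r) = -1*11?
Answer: 169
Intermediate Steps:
X(l, r) = -11
(X(9, 0) + k(4))² = (-11 + 6*4)² = (-11 + 24)² = 13² = 169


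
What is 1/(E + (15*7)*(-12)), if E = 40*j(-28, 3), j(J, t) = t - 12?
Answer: -1/1620 ≈ -0.00061728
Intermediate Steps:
j(J, t) = -12 + t
E = -360 (E = 40*(-12 + 3) = 40*(-9) = -360)
1/(E + (15*7)*(-12)) = 1/(-360 + (15*7)*(-12)) = 1/(-360 + 105*(-12)) = 1/(-360 - 1260) = 1/(-1620) = -1/1620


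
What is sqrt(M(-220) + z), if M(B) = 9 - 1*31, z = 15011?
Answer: sqrt(14989) ≈ 122.43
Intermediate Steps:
M(B) = -22 (M(B) = 9 - 31 = -22)
sqrt(M(-220) + z) = sqrt(-22 + 15011) = sqrt(14989)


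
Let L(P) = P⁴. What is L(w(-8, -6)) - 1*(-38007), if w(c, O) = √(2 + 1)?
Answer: 38016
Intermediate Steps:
w(c, O) = √3
L(w(-8, -6)) - 1*(-38007) = (√3)⁴ - 1*(-38007) = 9 + 38007 = 38016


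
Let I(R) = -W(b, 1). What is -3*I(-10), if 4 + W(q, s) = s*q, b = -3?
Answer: -21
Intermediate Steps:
W(q, s) = -4 + q*s (W(q, s) = -4 + s*q = -4 + q*s)
I(R) = 7 (I(R) = -(-4 - 3*1) = -(-4 - 3) = -1*(-7) = 7)
-3*I(-10) = -3*7 = -21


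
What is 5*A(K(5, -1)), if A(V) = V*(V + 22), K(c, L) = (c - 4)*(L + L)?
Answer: -200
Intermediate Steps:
K(c, L) = 2*L*(-4 + c) (K(c, L) = (-4 + c)*(2*L) = 2*L*(-4 + c))
A(V) = V*(22 + V)
5*A(K(5, -1)) = 5*((2*(-1)*(-4 + 5))*(22 + 2*(-1)*(-4 + 5))) = 5*((2*(-1)*1)*(22 + 2*(-1)*1)) = 5*(-2*(22 - 2)) = 5*(-2*20) = 5*(-40) = -200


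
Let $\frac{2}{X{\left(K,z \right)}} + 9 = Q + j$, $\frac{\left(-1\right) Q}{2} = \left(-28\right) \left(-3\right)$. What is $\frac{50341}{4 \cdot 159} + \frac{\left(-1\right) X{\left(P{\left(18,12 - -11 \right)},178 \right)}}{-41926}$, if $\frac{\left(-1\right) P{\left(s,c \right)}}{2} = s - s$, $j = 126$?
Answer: $\frac{17940072299}{226651956} \approx 79.152$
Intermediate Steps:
$Q = -168$ ($Q = - 2 \left(\left(-28\right) \left(-3\right)\right) = \left(-2\right) 84 = -168$)
$P{\left(s,c \right)} = 0$ ($P{\left(s,c \right)} = - 2 \left(s - s\right) = \left(-2\right) 0 = 0$)
$X{\left(K,z \right)} = - \frac{2}{51}$ ($X{\left(K,z \right)} = \frac{2}{-9 + \left(-168 + 126\right)} = \frac{2}{-9 - 42} = \frac{2}{-51} = 2 \left(- \frac{1}{51}\right) = - \frac{2}{51}$)
$\frac{50341}{4 \cdot 159} + \frac{\left(-1\right) X{\left(P{\left(18,12 - -11 \right)},178 \right)}}{-41926} = \frac{50341}{4 \cdot 159} + \frac{\left(-1\right) \left(- \frac{2}{51}\right)}{-41926} = \frac{50341}{636} + \frac{2}{51} \left(- \frac{1}{41926}\right) = 50341 \cdot \frac{1}{636} - \frac{1}{1069113} = \frac{50341}{636} - \frac{1}{1069113} = \frac{17940072299}{226651956}$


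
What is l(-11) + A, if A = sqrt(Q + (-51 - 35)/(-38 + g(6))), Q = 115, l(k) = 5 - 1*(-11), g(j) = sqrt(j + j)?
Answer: 16 + sqrt(2228 - 115*sqrt(3))/sqrt(19 - sqrt(3)) ≈ 26.839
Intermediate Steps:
g(j) = sqrt(2)*sqrt(j) (g(j) = sqrt(2*j) = sqrt(2)*sqrt(j))
l(k) = 16 (l(k) = 5 + 11 = 16)
A = sqrt(115 - 86/(-38 + 2*sqrt(3))) (A = sqrt(115 + (-51 - 35)/(-38 + sqrt(2)*sqrt(6))) = sqrt(115 - 86/(-38 + 2*sqrt(3))) ≈ 10.839)
l(-11) + A = 16 + sqrt(2228 - 115*sqrt(3))/sqrt(19 - sqrt(3))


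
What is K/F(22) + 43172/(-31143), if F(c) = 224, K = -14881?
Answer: -67587073/996576 ≈ -67.819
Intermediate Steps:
K/F(22) + 43172/(-31143) = -14881/224 + 43172/(-31143) = -14881*1/224 + 43172*(-1/31143) = -14881/224 - 43172/31143 = -67587073/996576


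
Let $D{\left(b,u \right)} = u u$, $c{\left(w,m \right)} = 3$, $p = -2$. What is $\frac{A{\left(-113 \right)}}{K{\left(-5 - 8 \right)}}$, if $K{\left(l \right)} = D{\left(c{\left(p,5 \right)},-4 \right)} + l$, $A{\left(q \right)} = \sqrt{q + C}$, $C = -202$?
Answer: $i \sqrt{35} \approx 5.9161 i$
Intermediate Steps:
$D{\left(b,u \right)} = u^{2}$
$A{\left(q \right)} = \sqrt{-202 + q}$ ($A{\left(q \right)} = \sqrt{q - 202} = \sqrt{-202 + q}$)
$K{\left(l \right)} = 16 + l$ ($K{\left(l \right)} = \left(-4\right)^{2} + l = 16 + l$)
$\frac{A{\left(-113 \right)}}{K{\left(-5 - 8 \right)}} = \frac{\sqrt{-202 - 113}}{16 - 13} = \frac{\sqrt{-315}}{16 - 13} = \frac{3 i \sqrt{35}}{16 - 13} = \frac{3 i \sqrt{35}}{3} = 3 i \sqrt{35} \cdot \frac{1}{3} = i \sqrt{35}$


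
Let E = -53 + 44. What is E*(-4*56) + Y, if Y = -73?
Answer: 1943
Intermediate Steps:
E = -9
E*(-4*56) + Y = -(-36)*56 - 73 = -9*(-224) - 73 = 2016 - 73 = 1943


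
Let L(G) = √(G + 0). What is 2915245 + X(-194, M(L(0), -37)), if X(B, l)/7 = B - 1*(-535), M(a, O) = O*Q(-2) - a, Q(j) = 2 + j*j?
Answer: 2917632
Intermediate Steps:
L(G) = √G
Q(j) = 2 + j²
M(a, O) = -a + 6*O (M(a, O) = O*(2 + (-2)²) - a = O*(2 + 4) - a = O*6 - a = 6*O - a = -a + 6*O)
X(B, l) = 3745 + 7*B (X(B, l) = 7*(B - 1*(-535)) = 7*(B + 535) = 7*(535 + B) = 3745 + 7*B)
2915245 + X(-194, M(L(0), -37)) = 2915245 + (3745 + 7*(-194)) = 2915245 + (3745 - 1358) = 2915245 + 2387 = 2917632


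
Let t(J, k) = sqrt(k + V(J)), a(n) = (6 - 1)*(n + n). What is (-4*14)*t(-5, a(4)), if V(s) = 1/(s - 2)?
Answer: -24*sqrt(217) ≈ -353.54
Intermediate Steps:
a(n) = 10*n (a(n) = 5*(2*n) = 10*n)
V(s) = 1/(-2 + s)
t(J, k) = sqrt(k + 1/(-2 + J))
(-4*14)*t(-5, a(4)) = (-4*14)*sqrt((1 + (10*4)*(-2 - 5))/(-2 - 5)) = -56*3*sqrt(31)*sqrt(-1/(-7)) = -56*3*sqrt(217)/7 = -24*sqrt(217)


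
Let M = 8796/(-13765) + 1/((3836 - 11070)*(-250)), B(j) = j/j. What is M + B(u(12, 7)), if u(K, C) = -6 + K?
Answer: 1797290053/4978800500 ≈ 0.36099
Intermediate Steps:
B(j) = 1
M = -3181510447/4978800500 (M = 8796*(-1/13765) - 1/250/(-7234) = -8796/13765 - 1/7234*(-1/250) = -8796/13765 + 1/1808500 = -3181510447/4978800500 ≈ -0.63901)
M + B(u(12, 7)) = -3181510447/4978800500 + 1 = 1797290053/4978800500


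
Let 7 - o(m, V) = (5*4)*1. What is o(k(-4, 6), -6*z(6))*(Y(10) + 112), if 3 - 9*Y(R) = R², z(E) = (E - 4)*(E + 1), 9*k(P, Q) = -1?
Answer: -11843/9 ≈ -1315.9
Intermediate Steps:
k(P, Q) = -⅑ (k(P, Q) = (⅑)*(-1) = -⅑)
z(E) = (1 + E)*(-4 + E) (z(E) = (-4 + E)*(1 + E) = (1 + E)*(-4 + E))
Y(R) = ⅓ - R²/9
o(m, V) = -13 (o(m, V) = 7 - 5*4 = 7 - 20 = -13)
o(k(-4, 6), -6*z(6))*(Y(10) + 112) = -13*((⅓ - ⅑*10²) + 112) = -13*((⅓ - ⅑*100) + 112) = -13*((⅓ - 100/9) + 112) = -13*(-97/9 + 112) = -13*911/9 = -11843/9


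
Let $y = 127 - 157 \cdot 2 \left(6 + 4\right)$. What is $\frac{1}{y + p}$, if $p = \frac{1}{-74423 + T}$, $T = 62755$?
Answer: $- \frac{11668}{35155685} \approx -0.00033189$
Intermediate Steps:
$p = - \frac{1}{11668}$ ($p = \frac{1}{-74423 + 62755} = \frac{1}{-11668} = - \frac{1}{11668} \approx -8.5704 \cdot 10^{-5}$)
$y = -3013$ ($y = 127 - 157 \cdot 2 \cdot 10 = 127 - 3140 = -3013$)
$\frac{1}{y + p} = \frac{1}{-3013 - \frac{1}{11668}} = \frac{1}{- \frac{35155685}{11668}} = - \frac{11668}{35155685}$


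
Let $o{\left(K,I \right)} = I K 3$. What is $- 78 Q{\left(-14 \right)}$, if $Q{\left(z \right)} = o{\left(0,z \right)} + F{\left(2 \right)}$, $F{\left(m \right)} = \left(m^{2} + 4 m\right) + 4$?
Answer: $-1248$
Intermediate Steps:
$o{\left(K,I \right)} = 3 I K$
$F{\left(m \right)} = 4 + m^{2} + 4 m$
$Q{\left(z \right)} = 16$ ($Q{\left(z \right)} = 3 z 0 + \left(4 + 2^{2} + 4 \cdot 2\right) = 0 + \left(4 + 4 + 8\right) = 0 + 16 = 16$)
$- 78 Q{\left(-14 \right)} = \left(-78\right) 16 = -1248$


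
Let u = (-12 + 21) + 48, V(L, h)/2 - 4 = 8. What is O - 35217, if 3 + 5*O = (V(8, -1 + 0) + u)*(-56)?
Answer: -180624/5 ≈ -36125.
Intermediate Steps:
V(L, h) = 24 (V(L, h) = 8 + 2*8 = 8 + 16 = 24)
u = 57 (u = 9 + 48 = 57)
O = -4539/5 (O = -⅗ + ((24 + 57)*(-56))/5 = -⅗ + (81*(-56))/5 = -⅗ + (⅕)*(-4536) = -⅗ - 4536/5 = -4539/5 ≈ -907.80)
O - 35217 = -4539/5 - 35217 = -180624/5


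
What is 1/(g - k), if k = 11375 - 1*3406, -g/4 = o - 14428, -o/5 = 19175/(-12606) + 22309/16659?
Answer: 35000559/1740905442767 ≈ 2.0105e-5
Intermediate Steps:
o = 63681785/70001118 (o = -5*(19175/(-12606) + 22309/16659) = -5*(19175*(-1/12606) + 22309*(1/16659)) = -5*(-19175/12606 + 22309/16659) = -5*(-12736357/70001118) = 63681785/70001118 ≈ 0.90973)
g = 2019824897438/35000559 (g = -4*(63681785/70001118 - 14428) = -4*(-1009912448719/70001118) = 2019824897438/35000559 ≈ 57708.)
k = 7969 (k = 11375 - 3406 = 7969)
1/(g - k) = 1/(2019824897438/35000559 - 1*7969) = 1/(2019824897438/35000559 - 7969) = 1/(1740905442767/35000559) = 35000559/1740905442767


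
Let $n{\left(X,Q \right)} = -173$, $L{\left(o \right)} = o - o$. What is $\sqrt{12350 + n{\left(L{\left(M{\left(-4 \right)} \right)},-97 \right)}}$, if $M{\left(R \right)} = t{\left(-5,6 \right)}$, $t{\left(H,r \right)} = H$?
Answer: $3 \sqrt{1353} \approx 110.35$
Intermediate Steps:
$M{\left(R \right)} = -5$
$L{\left(o \right)} = 0$
$\sqrt{12350 + n{\left(L{\left(M{\left(-4 \right)} \right)},-97 \right)}} = \sqrt{12350 - 173} = \sqrt{12177} = 3 \sqrt{1353}$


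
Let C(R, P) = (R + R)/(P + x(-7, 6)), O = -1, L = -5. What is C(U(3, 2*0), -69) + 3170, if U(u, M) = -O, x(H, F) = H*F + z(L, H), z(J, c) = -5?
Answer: 183859/58 ≈ 3170.0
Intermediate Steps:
x(H, F) = -5 + F*H (x(H, F) = H*F - 5 = F*H - 5 = -5 + F*H)
U(u, M) = 1 (U(u, M) = -1*(-1) = 1)
C(R, P) = 2*R/(-47 + P) (C(R, P) = (R + R)/(P + (-5 + 6*(-7))) = (2*R)/(P + (-5 - 42)) = (2*R)/(P - 47) = (2*R)/(-47 + P) = 2*R/(-47 + P))
C(U(3, 2*0), -69) + 3170 = 2*1/(-47 - 69) + 3170 = 2*1/(-116) + 3170 = 2*1*(-1/116) + 3170 = -1/58 + 3170 = 183859/58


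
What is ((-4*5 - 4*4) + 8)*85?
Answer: -2380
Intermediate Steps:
((-4*5 - 4*4) + 8)*85 = ((-20 - 16) + 8)*85 = (-36 + 8)*85 = -28*85 = -2380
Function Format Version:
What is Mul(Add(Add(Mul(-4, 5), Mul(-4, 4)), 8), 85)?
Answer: -2380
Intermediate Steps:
Mul(Add(Add(Mul(-4, 5), Mul(-4, 4)), 8), 85) = Mul(Add(Add(-20, -16), 8), 85) = Mul(Add(-36, 8), 85) = Mul(-28, 85) = -2380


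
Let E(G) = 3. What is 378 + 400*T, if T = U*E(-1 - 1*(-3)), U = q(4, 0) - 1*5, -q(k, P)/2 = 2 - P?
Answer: -10422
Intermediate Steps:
q(k, P) = -4 + 2*P (q(k, P) = -2*(2 - P) = -4 + 2*P)
U = -9 (U = (-4 + 2*0) - 1*5 = (-4 + 0) - 5 = -4 - 5 = -9)
T = -27 (T = -9*3 = -27)
378 + 400*T = 378 + 400*(-27) = 378 - 10800 = -10422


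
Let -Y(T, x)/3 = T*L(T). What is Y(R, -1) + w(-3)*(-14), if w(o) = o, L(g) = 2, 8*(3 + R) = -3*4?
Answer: 69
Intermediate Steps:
R = -9/2 (R = -3 + (-3*4)/8 = -3 + (⅛)*(-12) = -3 - 3/2 = -9/2 ≈ -4.5000)
Y(T, x) = -6*T (Y(T, x) = -3*T*2 = -6*T)
Y(R, -1) + w(-3)*(-14) = -6*(-9/2) - 3*(-14) = 27 + 42 = 69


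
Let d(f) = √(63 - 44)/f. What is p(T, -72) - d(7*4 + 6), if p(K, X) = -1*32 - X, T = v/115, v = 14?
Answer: 40 - √19/34 ≈ 39.872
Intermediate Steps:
T = 14/115 ≈ 0.12174
p(K, X) = -32 - X
d(f) = √19/f
p(T, -72) - d(7*4 + 6) = (-32 - 1*(-72)) - √19/(7*4 + 6) = (-32 + 72) - √19/(28 + 6) = 40 - √19/34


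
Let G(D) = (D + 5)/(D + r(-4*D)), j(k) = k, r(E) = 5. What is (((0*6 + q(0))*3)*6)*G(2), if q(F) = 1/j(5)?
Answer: 18/5 ≈ 3.6000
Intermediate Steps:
q(F) = ⅕ (q(F) = 1/5 = ⅕)
G(D) = 1 (G(D) = (D + 5)/(D + 5) = (5 + D)/(5 + D) = 1)
(((0*6 + q(0))*3)*6)*G(2) = (((0*6 + ⅕)*3)*6)*1 = (((0 + ⅕)*3)*6)*1 = (((⅕)*3)*6)*1 = ((⅗)*6)*1 = (18/5)*1 = 18/5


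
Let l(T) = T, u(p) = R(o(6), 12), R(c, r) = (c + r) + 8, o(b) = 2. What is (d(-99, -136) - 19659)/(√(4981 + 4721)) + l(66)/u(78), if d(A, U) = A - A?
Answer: 3 - 6553*√22/154 ≈ -196.59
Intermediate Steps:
R(c, r) = 8 + c + r
u(p) = 22 (u(p) = 8 + 2 + 12 = 22)
d(A, U) = 0
(d(-99, -136) - 19659)/(√(4981 + 4721)) + l(66)/u(78) = (0 - 19659)/(√(4981 + 4721)) + 66/22 = -19659*√22/462 + 66*(1/22) = -19659*√22/462 + 3 = -6553*√22/154 + 3 = 3 - 6553*√22/154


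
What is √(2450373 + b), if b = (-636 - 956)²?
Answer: 11*√41197 ≈ 2232.7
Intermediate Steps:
b = 2534464 (b = (-1592)² = 2534464)
√(2450373 + b) = √(2450373 + 2534464) = √4984837 = 11*√41197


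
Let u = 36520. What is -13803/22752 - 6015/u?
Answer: -5341157/6924192 ≈ -0.77138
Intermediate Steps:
-13803/22752 - 6015/u = -13803/22752 - 6015/36520 = -13803*1/22752 - 6015*1/36520 = -4601/7584 - 1203/7304 = -5341157/6924192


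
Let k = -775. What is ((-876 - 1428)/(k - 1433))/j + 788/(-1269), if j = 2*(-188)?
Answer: -18205/29187 ≈ -0.62374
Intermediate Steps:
j = -376
((-876 - 1428)/(k - 1433))/j + 788/(-1269) = ((-876 - 1428)/(-775 - 1433))/(-376) + 788/(-1269) = -2304/(-2208)*(-1/376) + 788*(-1/1269) = -2304*(-1/2208)*(-1/376) - 788/1269 = (24/23)*(-1/376) - 788/1269 = -3/1081 - 788/1269 = -18205/29187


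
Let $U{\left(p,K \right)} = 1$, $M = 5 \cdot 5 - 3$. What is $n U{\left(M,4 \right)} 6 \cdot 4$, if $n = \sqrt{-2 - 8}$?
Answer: $24 i \sqrt{10} \approx 75.895 i$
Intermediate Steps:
$M = 22$ ($M = 25 - 3 = 22$)
$n = i \sqrt{10}$ ($n = \sqrt{-10} = i \sqrt{10} \approx 3.1623 i$)
$n U{\left(M,4 \right)} 6 \cdot 4 = i \sqrt{10} \cdot 1 \cdot 6 \cdot 4 = i \sqrt{10} \cdot 24 = 24 i \sqrt{10}$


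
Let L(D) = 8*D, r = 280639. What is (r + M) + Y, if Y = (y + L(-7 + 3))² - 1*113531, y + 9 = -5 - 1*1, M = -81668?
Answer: 87649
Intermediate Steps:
y = -15 (y = -9 + (-5 - 1*1) = -9 + (-5 - 1) = -9 - 6 = -15)
Y = -111322 (Y = (-15 + 8*(-7 + 3))² - 1*113531 = (-15 + 8*(-4))² - 113531 = (-15 - 32)² - 113531 = (-47)² - 113531 = 2209 - 113531 = -111322)
(r + M) + Y = (280639 - 81668) - 111322 = 198971 - 111322 = 87649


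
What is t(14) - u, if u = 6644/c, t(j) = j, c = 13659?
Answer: 184582/13659 ≈ 13.514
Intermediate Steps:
u = 6644/13659 ≈ 0.48642
t(14) - u = 14 - 1*6644/13659 = 14 - 6644/13659 = 184582/13659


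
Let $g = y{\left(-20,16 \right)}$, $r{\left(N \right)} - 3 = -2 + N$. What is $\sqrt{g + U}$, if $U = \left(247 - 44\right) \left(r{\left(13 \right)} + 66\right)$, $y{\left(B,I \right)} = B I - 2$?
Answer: $\sqrt{15918} \approx 126.17$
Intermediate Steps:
$r{\left(N \right)} = 1 + N$ ($r{\left(N \right)} = 3 + \left(-2 + N\right) = 1 + N$)
$y{\left(B,I \right)} = -2 + B I$
$g = -322$ ($g = -2 - 320 = -322$)
$U = 16240$ ($U = \left(247 - 44\right) \left(\left(1 + 13\right) + 66\right) = 203 \left(14 + 66\right) = 203 \cdot 80 = 16240$)
$\sqrt{g + U} = \sqrt{-322 + 16240} = \sqrt{15918}$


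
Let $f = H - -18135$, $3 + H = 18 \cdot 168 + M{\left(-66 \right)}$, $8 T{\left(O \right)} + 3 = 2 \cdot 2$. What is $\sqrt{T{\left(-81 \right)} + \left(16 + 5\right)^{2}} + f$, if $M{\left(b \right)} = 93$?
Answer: $21249 + \frac{\sqrt{7058}}{4} \approx 21270.0$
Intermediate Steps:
$T{\left(O \right)} = \frac{1}{8}$ ($T{\left(O \right)} = - \frac{3}{8} + \frac{2 \cdot 2}{8} = - \frac{3}{8} + \frac{1}{8} \cdot 4 = - \frac{3}{8} + \frac{1}{2} = \frac{1}{8}$)
$H = 3114$ ($H = -3 + \left(18 \cdot 168 + 93\right) = -3 + \left(3024 + 93\right) = -3 + 3117 = 3114$)
$f = 21249$ ($f = 3114 - -18135 = 3114 + 18135 = 21249$)
$\sqrt{T{\left(-81 \right)} + \left(16 + 5\right)^{2}} + f = \sqrt{\frac{1}{8} + \left(16 + 5\right)^{2}} + 21249 = \sqrt{\frac{1}{8} + 21^{2}} + 21249 = \sqrt{\frac{1}{8} + 441} + 21249 = \sqrt{\frac{3529}{8}} + 21249 = \frac{\sqrt{7058}}{4} + 21249 = 21249 + \frac{\sqrt{7058}}{4}$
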